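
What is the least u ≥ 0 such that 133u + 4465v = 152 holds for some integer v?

169

Euclid: 4465 = 33·133 + 76; 133 = 1·76 + 57; 76 = 1·57 + 19; 57 = 3·19 + 0 → gcd = 19; 152 = 19·8.
Back-substitution yields 133·(-67) + 4465·(2) = 19, so one solution is u = -67·8 = -536, v = 2·8 = 16.
Solutions in u differ by 4465/19 = 235; the one in [0, 235) is -536 mod 235 = 169.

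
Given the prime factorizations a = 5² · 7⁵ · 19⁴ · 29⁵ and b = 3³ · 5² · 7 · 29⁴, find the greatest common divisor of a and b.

min exponent per shared prime: 5² · 7 · 29⁴ = 123774175

123774175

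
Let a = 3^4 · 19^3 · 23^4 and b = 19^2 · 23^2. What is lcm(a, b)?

155473782939

max exponent per prime: 3^4 · 19^3 · 23^4 = 155473782939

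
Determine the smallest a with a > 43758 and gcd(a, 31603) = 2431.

46189

31603 = 2431·13. Any a with gcd(a, 31603) = 2431 is a multiple of 2431, say 2431s, with s coprime to 13.
Need s > 43758/2431, so s ≥ 19. First s ≥ 19 with gcd(s, 13) = 1 is s = 19. Thus a = 2431·19 = 46189.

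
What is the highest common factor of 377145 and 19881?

377145 = 3² · 5 · 17² · 29
19881 = 3² · 47²
Common: 3² = 9

9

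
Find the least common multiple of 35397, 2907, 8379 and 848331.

35397 = 3⁴ · 19 · 23; 2907 = 3² · 17 · 19; 8379 = 3² · 7² · 19; 848331 = 3² · 11² · 19 · 41
lcm takes max exponent of each prime: 3⁴ · 7² · 11² · 17 · 19 · 23 · 41 = 146278562661

146278562661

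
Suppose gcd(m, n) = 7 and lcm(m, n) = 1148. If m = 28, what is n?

m·n = gcd·lcm = 7·1148 = 8036, so n = 8036/28 = 287.

287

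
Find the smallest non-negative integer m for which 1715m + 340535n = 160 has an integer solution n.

34550

Reduce mod 340535: 1715m ≡ 160 (mod 340535). With g = gcd(1715, 340535) = 5 dividing 160, divide through: 343m ≡ 32 (mod 68107).
Since gcd(343, 68107) = 1, m ≡ 32·(343)⁻¹ ≡ 34550 (mod 68107). Smallest non-negative: 34550.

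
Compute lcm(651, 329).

651 = 3 · 7 · 31; 329 = 7 · 47
max exponents: 3 · 7 · 31 · 47 = 30597

30597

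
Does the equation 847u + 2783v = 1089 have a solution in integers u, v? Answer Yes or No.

By Bézout, 847u + 2783v = 1089 has integer solutions iff gcd(847, 2783) | 1089.
Euclid: 2783 = 3·847 + 242; 847 = 3·242 + 121; 242 = 2·121 + 0. gcd = 121; 1089 mod 121 = 0. Yes.

Yes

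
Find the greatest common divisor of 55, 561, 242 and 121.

gcd(55, 561): 561 = 10·55 + 11; 55 = 5·11 + 0 → 11
gcd(11, 242): 242 = 22·11 + 0 → 11
gcd(11, 121): 121 = 11·11 + 0 → 11

11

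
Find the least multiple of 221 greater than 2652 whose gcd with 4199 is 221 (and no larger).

gcd(m, 4199) = 221 forces 221 | m; write m = 221s. Then gcd(221s, 221·19) = 221·gcd(s, 19), so need gcd(s, 19) = 1.
221s > 2652 gives s ≥ 13. The least s ≥ 13 coprime to 19 is 13, so m = 221·13 = 2873.

2873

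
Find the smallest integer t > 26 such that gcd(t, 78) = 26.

Multiples of 26 above 26: 26·2, 26·3, … . Need the cofactor coprime to 78/26 = 3.
Checking s = 2, 3, … the first with gcd(s, 3) = 1 is s = 2, giving 52.

52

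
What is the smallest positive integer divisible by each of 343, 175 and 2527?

343 = 7³; 175 = 5² · 7; 2527 = 7 · 19²
lcm takes max exponent of each prime: 5² · 7³ · 19² = 3095575

3095575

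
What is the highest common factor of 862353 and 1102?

19

Euclid: 862353 = 782·1102 + 589; 1102 = 1·589 + 513; 589 = 1·513 + 76; 513 = 6·76 + 57; 76 = 1·57 + 19; 57 = 3·19 + 0. Last nonzero remainder: 19.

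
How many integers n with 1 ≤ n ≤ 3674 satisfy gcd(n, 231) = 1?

Prime factors of 231: 3, 7, 11. Count integers ≤ 3674 divisible by none of them.
By inclusion–exclusion: 3674 − ⌊3674/3⌋ − ⌊3674/7⌋ − ⌊3674/11⌋ + ⌊3674/21⌋ + ⌊3674/33⌋ + ⌊3674/77⌋ − ⌊3674/231⌋ = 1909.

1909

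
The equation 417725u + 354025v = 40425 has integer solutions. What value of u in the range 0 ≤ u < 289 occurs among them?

84

Reduce mod 354025: 417725u ≡ 40425 (mod 354025). With g = gcd(417725, 354025) = 1225 dividing 40425, divide through: 341u ≡ 33 (mod 289).
Since gcd(341, 289) = 1, u ≡ 33·(341)⁻¹ ≡ 84 (mod 289). Smallest non-negative: 84.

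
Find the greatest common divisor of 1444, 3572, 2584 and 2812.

76

gcd(1444, 3572): 3572 = 2·1444 + 684; 1444 = 2·684 + 76; 684 = 9·76 + 0 → 76
gcd(76, 2584): 2584 = 34·76 + 0 → 76
gcd(76, 2812): 2812 = 37·76 + 0 → 76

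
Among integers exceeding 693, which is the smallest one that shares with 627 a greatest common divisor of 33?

726

Multiples of 33 above 693: 33·22, 33·23, … . Need the cofactor coprime to 627/33 = 19.
Checking s = 22, 23, … the first with gcd(s, 19) = 1 is s = 22, giving 726.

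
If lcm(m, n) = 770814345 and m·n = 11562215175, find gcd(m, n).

15

From gcd × lcm = mn: gcd = 11562215175 / 770814345 = 15.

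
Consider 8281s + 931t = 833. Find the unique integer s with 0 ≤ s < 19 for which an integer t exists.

1

Euclid: 8281 = 8·931 + 833; 931 = 1·833 + 98; 833 = 8·98 + 49; 98 = 2·49 + 0 → gcd = 49; 833 = 49·17.
Back-substitution yields 8281·(9) + 931·(-80) = 49, so one solution is s = 9·17 = 153, t = -80·17 = -1360.
Solutions in s differ by 931/49 = 19; the one in [0, 19) is 153 mod 19 = 1.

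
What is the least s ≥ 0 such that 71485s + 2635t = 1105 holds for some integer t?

11

Reduce mod 2635: 71485s ≡ 1105 (mod 2635). With g = gcd(71485, 2635) = 85 dividing 1105, divide through: 841s ≡ 13 (mod 31).
Since gcd(841, 31) = 1, s ≡ 13·(841)⁻¹ ≡ 11 (mod 31). Smallest non-negative: 11.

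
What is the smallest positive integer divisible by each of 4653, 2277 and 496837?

lcm(4653, 2277) = 4653·2277/gcd = 10594881/99 = 107019
lcm(107019, 496837) = 107019·496837/gcd = 53170998903/517 = 102845259

102845259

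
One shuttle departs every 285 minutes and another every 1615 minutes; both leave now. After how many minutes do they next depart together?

4845

gcd first: 1615 = 5·285 + 190; 285 = 1·190 + 95; 190 = 2·95 + 0 → gcd = 95
lcm = 285·1615/gcd = 460275/95 = 4845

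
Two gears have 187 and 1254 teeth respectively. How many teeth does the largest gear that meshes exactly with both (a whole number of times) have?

11

Euclid: 1254 = 6·187 + 132; 187 = 1·132 + 55; 132 = 2·55 + 22; 55 = 2·22 + 11; 22 = 2·11 + 0. Last nonzero remainder: 11.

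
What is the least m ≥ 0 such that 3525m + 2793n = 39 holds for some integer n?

477

Reduce mod 2793: 3525m ≡ 39 (mod 2793). With g = gcd(3525, 2793) = 3 dividing 39, divide through: 1175m ≡ 13 (mod 931).
Since gcd(1175, 931) = 1, m ≡ 13·(1175)⁻¹ ≡ 477 (mod 931). Smallest non-negative: 477.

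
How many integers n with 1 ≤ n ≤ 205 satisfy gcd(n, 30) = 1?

30 = 2·3·5. Inclusion–exclusion on these primes:
205 − ⌊205/2⌋ − ⌊205/3⌋ − ⌊205/5⌋ + ⌊205/6⌋ + ⌊205/10⌋ + ⌊205/15⌋ − ⌊205/30⌋ = 55

55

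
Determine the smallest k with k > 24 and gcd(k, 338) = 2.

28

gcd(k, 338) = 2 forces 2 | k; write k = 2s. Then gcd(2s, 2·169) = 2·gcd(s, 169), so need gcd(s, 169) = 1.
2s > 24 gives s ≥ 13. The least s ≥ 13 coprime to 169 is 14, so k = 2·14 = 28.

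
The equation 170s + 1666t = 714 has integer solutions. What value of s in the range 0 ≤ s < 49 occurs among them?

14

Euclid: 1666 = 9·170 + 136; 170 = 1·136 + 34; 136 = 4·34 + 0 → gcd = 34; 714 = 34·21.
Back-substitution yields 170·(10) + 1666·(-1) = 34, so one solution is s = 10·21 = 210, t = -1·21 = -21.
Solutions in s differ by 1666/34 = 49; the one in [0, 49) is 210 mod 49 = 14.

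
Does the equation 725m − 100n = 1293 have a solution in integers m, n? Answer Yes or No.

No

gcd(725, 100): 725 = 7·100 + 25; 100 = 4·25 + 0 → 25
25 does not divide 1293, so a solution does not exist.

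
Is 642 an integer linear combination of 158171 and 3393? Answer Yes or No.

gcd(158171, 3393): 158171 = 46·3393 + 2093; 3393 = 1·2093 + 1300; 2093 = 1·1300 + 793; 1300 = 1·793 + 507; 793 = 1·507 + 286; 507 = 1·286 + 221; 286 = 1·221 + 65; 221 = 3·65 + 26; 65 = 2·26 + 13; 26 = 2·13 + 0 → 13
13 does not divide 642, so a solution does not exist.

No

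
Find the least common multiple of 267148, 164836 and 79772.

lcm(267148, 164836) = 267148·164836/gcd = 44035607728/5684 = 7747292
lcm(7747292, 79772) = 7747292·79772/gcd = 618016977424/196 = 3153147844

3153147844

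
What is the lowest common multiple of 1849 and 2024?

3742376

gcd first: 2024 = 1·1849 + 175; 1849 = 10·175 + 99; 175 = 1·99 + 76; 99 = 1·76 + 23; 76 = 3·23 + 7; 23 = 3·7 + 2; 7 = 3·2 + 1; 2 = 2·1 + 0 → gcd = 1
lcm = 1849·2024/gcd = 3742376/1 = 3742376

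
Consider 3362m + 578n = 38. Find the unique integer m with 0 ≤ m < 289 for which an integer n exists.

Euclid: 3362 = 5·578 + 472; 578 = 1·472 + 106; 472 = 4·106 + 48; 106 = 2·48 + 10; 48 = 4·10 + 8; 10 = 1·8 + 2; 8 = 4·2 + 0 → gcd = 2; 38 = 2·19.
Back-substitution yields 3362·(-60) + 578·(349) = 2, so one solution is m = -60·19 = -1140, n = 349·19 = 6631.
Solutions in m differ by 578/2 = 289; the one in [0, 289) is -1140 mod 289 = 16.

16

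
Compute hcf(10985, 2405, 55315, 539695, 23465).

65

10985 = 5 · 13³; 2405 = 5 · 13 · 37; 55315 = 5 · 13 · 23 · 37; 539695 = 5 · 13 · 19² · 23; 23465 = 5 · 13 · 19²
gcd takes min exponent of each prime: 5 · 13 = 65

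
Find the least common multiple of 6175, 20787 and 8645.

6175 = 5² · 13 · 19; 20787 = 3 · 13² · 41; 8645 = 5 · 7 · 13 · 19
lcm takes max exponent of each prime: 3 · 5² · 7 · 13² · 19 · 41 = 69116775

69116775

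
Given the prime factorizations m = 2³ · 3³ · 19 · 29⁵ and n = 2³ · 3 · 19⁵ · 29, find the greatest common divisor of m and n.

min exponent per shared prime: 2³ · 3 · 19 · 29 = 13224

13224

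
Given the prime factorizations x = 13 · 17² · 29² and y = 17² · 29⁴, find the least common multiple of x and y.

max exponent per prime: 13 · 17² · 29⁴ = 2657254717

2657254717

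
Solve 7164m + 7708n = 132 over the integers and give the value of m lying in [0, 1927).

Reduce mod 7708: 7164m ≡ 132 (mod 7708). With g = gcd(7164, 7708) = 4 dividing 132, divide through: 1791m ≡ 33 (mod 1927).
Since gcd(1791, 1927) = 1, m ≡ 33·(1791)⁻¹ ≡ 439 (mod 1927). Smallest non-negative: 439.

439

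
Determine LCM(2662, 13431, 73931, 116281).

2662 = 2 · 11³; 13431 = 3 · 11² · 37; 73931 = 11² · 13 · 47; 116281 = 11² · 31²
lcm takes max exponent of each prime: 2 · 3 · 11³ · 13 · 31² · 37 · 47 = 173498461422

173498461422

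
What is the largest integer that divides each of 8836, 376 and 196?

4

gcd(8836, 376): 8836 = 23·376 + 188; 376 = 2·188 + 0 → 188
gcd(188, 196): 196 = 1·188 + 8; 188 = 23·8 + 4; 8 = 2·4 + 0 → 4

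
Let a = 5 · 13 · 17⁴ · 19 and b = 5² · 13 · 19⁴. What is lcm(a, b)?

3537475578325

max exponent per prime: 5² · 13 · 17⁴ · 19⁴ = 3537475578325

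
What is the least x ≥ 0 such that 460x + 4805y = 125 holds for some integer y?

533

gcd(460, 4805) = 5 (Euclid: 4805 = 10·460 + 205; 460 = 2·205 + 50; 205 = 4·50 + 5; 50 = 10·5 + 0), and 5 | 125.
Extended Euclid: 460·(-94) + 4805·(9) = 5. Scale by 25: x₀ = -2350.
General solution x = x₀ + 961t; reducing mod 961 gives x = 533 (and y = -51).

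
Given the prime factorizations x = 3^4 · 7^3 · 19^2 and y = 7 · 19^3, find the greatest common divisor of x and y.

min exponent per shared prime: 7 · 19^2 = 2527

2527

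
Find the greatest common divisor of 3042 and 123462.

18

3042 = 2 · 3² · 13²
123462 = 2 · 3² · 19³
Common: 2 · 3² = 18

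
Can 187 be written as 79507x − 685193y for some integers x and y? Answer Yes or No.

gcd(79507, 685193): 685193 = 8·79507 + 49137; 79507 = 1·49137 + 30370; 49137 = 1·30370 + 18767; 30370 = 1·18767 + 11603; 18767 = 1·11603 + 7164; 11603 = 1·7164 + 4439; 7164 = 1·4439 + 2725; 4439 = 1·2725 + 1714; 2725 = 1·1714 + 1011; 1714 = 1·1011 + 703; 1011 = 1·703 + 308; 703 = 2·308 + 87; 308 = 3·87 + 47; 87 = 1·47 + 40; 47 = 1·40 + 7; 40 = 5·7 + 5; 7 = 1·5 + 2; 5 = 2·2 + 1; 2 = 2·1 + 0 → 1
1 divides 187, so a solution exists.

Yes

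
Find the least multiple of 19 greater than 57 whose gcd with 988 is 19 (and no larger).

95

988 = 19·52. Any m with gcd(m, 988) = 19 is a multiple of 19, say 19s, with s coprime to 52.
Need s > 57/19, so s ≥ 4. First s ≥ 4 with gcd(s, 52) = 1 is s = 5. Thus m = 19·5 = 95.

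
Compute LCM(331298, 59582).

331298 = 2 · 11² · 37²; 59582 = 2 · 31³
max exponents: 2 · 11² · 31³ · 37² = 9869698718

9869698718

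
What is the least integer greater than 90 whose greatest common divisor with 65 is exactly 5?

65 = 5·13. Any t with gcd(t, 65) = 5 is a multiple of 5, say 5s, with s coprime to 13.
Need s > 90/5, so s ≥ 19. First s ≥ 19 with gcd(s, 13) = 1 is s = 19. Thus t = 5·19 = 95.

95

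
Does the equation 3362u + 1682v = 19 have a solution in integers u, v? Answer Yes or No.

No

gcd(3362, 1682): 3362 = 1·1682 + 1680; 1682 = 1·1680 + 2; 1680 = 840·2 + 0 → 2
2 does not divide 19, so a solution does not exist.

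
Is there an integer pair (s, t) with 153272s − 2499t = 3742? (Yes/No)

No

By Bézout, 153272s − 2499t = 3742 has integer solutions iff gcd(153272, 2499) | 3742.
Euclid: 153272 = 61·2499 + 833; 2499 = 3·833 + 0. gcd = 833; 3742 mod 833 = 410. No.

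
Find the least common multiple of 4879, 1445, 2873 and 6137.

4879 = 7 · 17 · 41; 1445 = 5 · 17²; 2873 = 13² · 17; 6137 = 17 · 19²
lcm takes max exponent of each prime: 5 · 7 · 13² · 17² · 19² · 41 = 25301347435

25301347435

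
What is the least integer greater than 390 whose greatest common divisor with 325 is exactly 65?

455

Multiples of 65 above 390: 65·7, 65·8, … . Need the cofactor coprime to 325/65 = 5.
Checking s = 7, 8, … the first with gcd(s, 5) = 1 is s = 7, giving 455.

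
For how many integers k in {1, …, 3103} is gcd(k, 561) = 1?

Prime factors of 561: 3, 11, 17. Count integers ≤ 3103 divisible by none of them.
By inclusion–exclusion: 3103 − ⌊3103/3⌋ − ⌊3103/11⌋ − ⌊3103/17⌋ + ⌊3103/33⌋ + ⌊3103/51⌋ + ⌊3103/187⌋ − ⌊3103/561⌋ = 1770.

1770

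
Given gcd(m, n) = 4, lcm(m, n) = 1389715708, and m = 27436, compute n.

m·n = gcd·lcm = 4·1389715708 = 5558862832, so n = 5558862832/27436 = 202612.

202612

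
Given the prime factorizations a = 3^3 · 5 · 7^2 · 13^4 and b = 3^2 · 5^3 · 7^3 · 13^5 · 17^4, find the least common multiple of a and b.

35898834116179125

max exponent per prime: 3^3 · 5^3 · 7^3 · 13^5 · 17^4 = 35898834116179125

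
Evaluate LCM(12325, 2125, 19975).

lcm(12325, 2125) = 12325·2125/gcd = 26190625/425 = 61625
lcm(61625, 19975) = 61625·19975/gcd = 1230959375/425 = 2896375

2896375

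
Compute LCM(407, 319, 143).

407 = 11 · 37; 319 = 11 · 29; 143 = 11 · 13
lcm takes max exponent of each prime: 11 · 13 · 29 · 37 = 153439

153439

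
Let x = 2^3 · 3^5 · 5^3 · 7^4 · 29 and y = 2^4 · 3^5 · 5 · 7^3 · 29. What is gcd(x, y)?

96684840

min exponent per shared prime: 2^3 · 3^5 · 5 · 7^3 · 29 = 96684840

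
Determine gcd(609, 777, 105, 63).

gcd(609, 777): 777 = 1·609 + 168; 609 = 3·168 + 105; 168 = 1·105 + 63; 105 = 1·63 + 42; 63 = 1·42 + 21; 42 = 2·21 + 0 → 21
gcd(21, 105): 105 = 5·21 + 0 → 21
gcd(21, 63): 63 = 3·21 + 0 → 21

21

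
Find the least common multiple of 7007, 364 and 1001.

28028

lcm(7007, 364) = 7007·364/gcd = 2550548/91 = 28028
lcm(28028, 1001) = 28028·1001/gcd = 28056028/1001 = 28028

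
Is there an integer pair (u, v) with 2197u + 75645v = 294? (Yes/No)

Yes

By Bézout, 2197u + 75645v = 294 has integer solutions iff gcd(2197, 75645) | 294.
Euclid: 75645 = 34·2197 + 947; 2197 = 2·947 + 303; 947 = 3·303 + 38; 303 = 7·38 + 37; 38 = 1·37 + 1; 37 = 37·1 + 0. gcd = 1; 294 mod 1 = 0. Yes.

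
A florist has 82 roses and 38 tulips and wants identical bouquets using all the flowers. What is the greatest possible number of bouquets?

82 = 2 · 41
38 = 2 · 19
Common: 2 = 2

2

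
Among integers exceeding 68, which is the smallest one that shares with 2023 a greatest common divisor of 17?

gcd(x, 2023) = 17 forces 17 | x; write x = 17s. Then gcd(17s, 17·119) = 17·gcd(s, 119), so need gcd(s, 119) = 1.
17s > 68 gives s ≥ 5. The least s ≥ 5 coprime to 119 is 5, so x = 17·5 = 85.

85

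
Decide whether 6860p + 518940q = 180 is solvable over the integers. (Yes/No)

gcd(6860, 518940): 518940 = 75·6860 + 4440; 6860 = 1·4440 + 2420; 4440 = 1·2420 + 2020; 2420 = 1·2020 + 400; 2020 = 5·400 + 20; 400 = 20·20 + 0 → 20
20 divides 180, so a solution exists.

Yes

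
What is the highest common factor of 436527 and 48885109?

Euclid: 48885109 = 111·436527 + 430612; 436527 = 1·430612 + 5915; 430612 = 72·5915 + 4732; 5915 = 1·4732 + 1183; 4732 = 4·1183 + 0. Last nonzero remainder: 1183.

1183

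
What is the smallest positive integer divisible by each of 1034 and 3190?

1034 = 2 · 11 · 47; 3190 = 2 · 5 · 11 · 29
max exponents: 2 · 5 · 11 · 29 · 47 = 149930

149930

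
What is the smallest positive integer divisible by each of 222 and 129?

gcd first: 222 = 1·129 + 93; 129 = 1·93 + 36; 93 = 2·36 + 21; 36 = 1·21 + 15; 21 = 1·15 + 6; 15 = 2·6 + 3; 6 = 2·3 + 0 → gcd = 3
lcm = 222·129/gcd = 28638/3 = 9546

9546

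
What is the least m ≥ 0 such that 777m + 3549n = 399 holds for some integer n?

Euclid: 3549 = 4·777 + 441; 777 = 1·441 + 336; 441 = 1·336 + 105; 336 = 3·105 + 21; 105 = 5·21 + 0 → gcd = 21; 399 = 21·19.
Back-substitution yields 777·(32) + 3549·(-7) = 21, so one solution is m = 32·19 = 608, n = -7·19 = -133.
Solutions in m differ by 3549/21 = 169; the one in [0, 169) is 608 mod 169 = 101.

101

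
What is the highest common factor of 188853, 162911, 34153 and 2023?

119

gcd(188853, 162911): 188853 = 1·162911 + 25942; 162911 = 6·25942 + 7259; 25942 = 3·7259 + 4165; 7259 = 1·4165 + 3094; 4165 = 1·3094 + 1071; 3094 = 2·1071 + 952; 1071 = 1·952 + 119; 952 = 8·119 + 0 → 119
gcd(119, 34153): 34153 = 287·119 + 0 → 119
gcd(119, 2023): 2023 = 17·119 + 0 → 119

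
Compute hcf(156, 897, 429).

39

gcd(156, 897): 897 = 5·156 + 117; 156 = 1·117 + 39; 117 = 3·39 + 0 → 39
gcd(39, 429): 429 = 11·39 + 0 → 39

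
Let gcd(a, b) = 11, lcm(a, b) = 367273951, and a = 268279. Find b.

15059

Using ab = gcd(a,b)·lcm(a,b) = 11·367273951 = 4040013461, we get b = 4040013461/268279 = 15059.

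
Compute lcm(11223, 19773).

gcd first: 19773 = 1·11223 + 8550; 11223 = 1·8550 + 2673; 8550 = 3·2673 + 531; 2673 = 5·531 + 18; 531 = 29·18 + 9; 18 = 2·9 + 0 → gcd = 9
lcm = 11223·19773/gcd = 221912379/9 = 24656931

24656931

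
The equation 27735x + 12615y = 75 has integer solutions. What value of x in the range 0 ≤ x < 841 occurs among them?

136

gcd(27735, 12615) = 15 (Euclid: 27735 = 2·12615 + 2505; 12615 = 5·2505 + 90; 2505 = 27·90 + 75; 90 = 1·75 + 15; 75 = 5·15 + 0), and 15 | 75.
Extended Euclid: 27735·(-141) + 12615·(310) = 15. Scale by 5: x₀ = -705.
General solution x = x₀ + 841t; reducing mod 841 gives x = 136 (and y = -299).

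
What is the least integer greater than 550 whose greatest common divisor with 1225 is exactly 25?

575

1225 = 25·49. Any a with gcd(a, 1225) = 25 is a multiple of 25, say 25s, with s coprime to 49.
Need s > 550/25, so s ≥ 23. First s ≥ 23 with gcd(s, 49) = 1 is s = 23. Thus a = 25·23 = 575.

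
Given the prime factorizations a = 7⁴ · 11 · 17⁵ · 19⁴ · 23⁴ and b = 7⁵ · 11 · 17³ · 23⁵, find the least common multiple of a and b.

max exponent per prime: 7⁵ · 11 · 17⁵ · 19⁴ · 23⁵ = 220181626728944795350667

220181626728944795350667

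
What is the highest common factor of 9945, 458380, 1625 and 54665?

65

gcd(9945, 458380): 458380 = 46·9945 + 910; 9945 = 10·910 + 845; 910 = 1·845 + 65; 845 = 13·65 + 0 → 65
gcd(65, 1625): 1625 = 25·65 + 0 → 65
gcd(65, 54665): 54665 = 841·65 + 0 → 65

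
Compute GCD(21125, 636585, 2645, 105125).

gcd(21125, 636585): 636585 = 30·21125 + 2835; 21125 = 7·2835 + 1280; 2835 = 2·1280 + 275; 1280 = 4·275 + 180; 275 = 1·180 + 95; 180 = 1·95 + 85; 95 = 1·85 + 10; 85 = 8·10 + 5; 10 = 2·5 + 0 → 5
gcd(5, 2645): 2645 = 529·5 + 0 → 5
gcd(5, 105125): 105125 = 21025·5 + 0 → 5

5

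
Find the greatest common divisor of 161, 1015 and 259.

gcd(161, 1015): 1015 = 6·161 + 49; 161 = 3·49 + 14; 49 = 3·14 + 7; 14 = 2·7 + 0 → 7
gcd(7, 259): 259 = 37·7 + 0 → 7

7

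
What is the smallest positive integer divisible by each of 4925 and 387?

1905975

4925 = 5² · 197; 387 = 3² · 43
max exponents: 3² · 5² · 43 · 197 = 1905975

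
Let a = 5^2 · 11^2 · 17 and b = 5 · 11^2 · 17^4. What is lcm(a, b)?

252651025

max exponent per prime: 5^2 · 11^2 · 17^4 = 252651025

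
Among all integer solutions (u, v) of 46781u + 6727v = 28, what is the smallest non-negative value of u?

Euclid: 46781 = 6·6727 + 6419; 6727 = 1·6419 + 308; 6419 = 20·308 + 259; 308 = 1·259 + 49; 259 = 5·49 + 14; 49 = 3·14 + 7; 14 = 2·7 + 0 → gcd = 7; 28 = 7·4.
Back-substitution yields 46781·(-415) + 6727·(2886) = 7, so one solution is u = -415·4 = -1660, v = 2886·4 = 11544.
Solutions in u differ by 6727/7 = 961; the one in [0, 961) is -1660 mod 961 = 262.

262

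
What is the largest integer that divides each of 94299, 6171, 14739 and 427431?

51

gcd(94299, 6171): 94299 = 15·6171 + 1734; 6171 = 3·1734 + 969; 1734 = 1·969 + 765; 969 = 1·765 + 204; 765 = 3·204 + 153; 204 = 1·153 + 51; 153 = 3·51 + 0 → 51
gcd(51, 14739): 14739 = 289·51 + 0 → 51
gcd(51, 427431): 427431 = 8381·51 + 0 → 51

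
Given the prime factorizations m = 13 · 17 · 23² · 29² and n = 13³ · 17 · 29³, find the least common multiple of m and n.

max exponent per prime: 13³ · 17 · 23² · 29³ = 481868618569

481868618569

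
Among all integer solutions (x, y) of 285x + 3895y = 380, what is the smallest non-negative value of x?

15

Reduce mod 3895: 285x ≡ 380 (mod 3895). With g = gcd(285, 3895) = 95 dividing 380, divide through: 3x ≡ 4 (mod 41).
Since gcd(3, 41) = 1, x ≡ 4·(3)⁻¹ ≡ 15 (mod 41). Smallest non-negative: 15.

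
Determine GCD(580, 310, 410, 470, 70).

10

580 = 2² · 5 · 29; 310 = 2 · 5 · 31; 410 = 2 · 5 · 41; 470 = 2 · 5 · 47; 70 = 2 · 5 · 7
gcd takes min exponent of each prime: 2 · 5 = 10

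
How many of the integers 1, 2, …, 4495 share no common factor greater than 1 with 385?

2802

Prime factors of 385: 5, 7, 11. Count integers ≤ 4495 divisible by none of them.
By inclusion–exclusion: 4495 − ⌊4495/5⌋ − ⌊4495/7⌋ − ⌊4495/11⌋ + ⌊4495/35⌋ + ⌊4495/55⌋ + ⌊4495/77⌋ − ⌊4495/385⌋ = 2802.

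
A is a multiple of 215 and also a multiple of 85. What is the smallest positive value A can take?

3655

215 = 5 · 43; 85 = 5 · 17
max exponents: 5 · 17 · 43 = 3655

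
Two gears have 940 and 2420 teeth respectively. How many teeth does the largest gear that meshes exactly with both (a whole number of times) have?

Euclid: 2420 = 2·940 + 540; 940 = 1·540 + 400; 540 = 1·400 + 140; 400 = 2·140 + 120; 140 = 1·120 + 20; 120 = 6·20 + 0. Last nonzero remainder: 20.

20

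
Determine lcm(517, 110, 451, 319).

517 = 11 · 47; 110 = 2 · 5 · 11; 451 = 11 · 41; 319 = 11 · 29
lcm takes max exponent of each prime: 2 · 5 · 11 · 29 · 41 · 47 = 6147130

6147130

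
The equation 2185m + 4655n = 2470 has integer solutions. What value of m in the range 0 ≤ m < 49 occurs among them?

gcd(2185, 4655) = 95 (Euclid: 4655 = 2·2185 + 285; 2185 = 7·285 + 190; 285 = 1·190 + 95; 190 = 2·95 + 0), and 95 | 2470.
Extended Euclid: 2185·(-17) + 4655·(8) = 95. Scale by 26: m₀ = -442.
General solution m = m₀ + 49t; reducing mod 49 gives m = 48 (and n = -22).

48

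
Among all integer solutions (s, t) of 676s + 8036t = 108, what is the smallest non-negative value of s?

440

gcd(676, 8036) = 4 (Euclid: 8036 = 11·676 + 600; 676 = 1·600 + 76; 600 = 7·76 + 68; 76 = 1·68 + 8; 68 = 8·8 + 4; 8 = 2·4 + 0), and 4 | 108.
Extended Euclid: 676·(-951) + 8036·(80) = 4. Scale by 27: s₀ = -25677.
General solution s = s₀ + 2009k; reducing mod 2009 gives s = 440 (and t = -37).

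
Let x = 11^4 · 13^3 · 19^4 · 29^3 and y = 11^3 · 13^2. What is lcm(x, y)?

102237258436740713

max exponent per prime: 11^4 · 13^3 · 19^4 · 29^3 = 102237258436740713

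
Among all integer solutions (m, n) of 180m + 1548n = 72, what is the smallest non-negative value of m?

Euclid: 1548 = 8·180 + 108; 180 = 1·108 + 72; 108 = 1·72 + 36; 72 = 2·36 + 0 → gcd = 36; 72 = 36·2.
Back-substitution yields 180·(-17) + 1548·(2) = 36, so one solution is m = -17·2 = -34, n = 2·2 = 4.
Solutions in m differ by 1548/36 = 43; the one in [0, 43) is -34 mod 43 = 9.

9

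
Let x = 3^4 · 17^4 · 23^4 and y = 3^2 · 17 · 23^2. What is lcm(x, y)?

max exponent per prime: 3^4 · 17^4 · 23^4 = 1893180613041

1893180613041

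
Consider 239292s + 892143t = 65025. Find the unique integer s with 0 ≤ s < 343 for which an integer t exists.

Reduce mod 892143: 239292s ≡ 65025 (mod 892143). With g = gcd(239292, 892143) = 2601 dividing 65025, divide through: 92s ≡ 25 (mod 343).
Since gcd(92, 343) = 1, s ≡ 25·(92)⁻¹ ≡ 4 (mod 343). Smallest non-negative: 4.

4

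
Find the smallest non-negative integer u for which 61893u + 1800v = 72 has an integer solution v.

104

Euclid: 61893 = 34·1800 + 693; 1800 = 2·693 + 414; 693 = 1·414 + 279; 414 = 1·279 + 135; 279 = 2·135 + 9; 135 = 15·9 + 0 → gcd = 9; 72 = 9·8.
Back-substitution yields 61893·(13) + 1800·(-447) = 9, so one solution is u = 13·8 = 104, v = -447·8 = -3576.
Solutions in u differ by 1800/9 = 200; the one in [0, 200) is 104 mod 200 = 104.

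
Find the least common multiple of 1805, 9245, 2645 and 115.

1765508405

lcm(1805, 9245) = 1805·9245/gcd = 16687225/5 = 3337445
lcm(3337445, 2645) = 3337445·2645/gcd = 8827542025/5 = 1765508405
lcm(1765508405, 115) = 1765508405·115/gcd = 203033466575/115 = 1765508405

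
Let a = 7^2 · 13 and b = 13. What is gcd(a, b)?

min exponent per shared prime: 13 = 13

13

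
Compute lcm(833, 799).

gcd first: 833 = 1·799 + 34; 799 = 23·34 + 17; 34 = 2·17 + 0 → gcd = 17
lcm = 833·799/gcd = 665567/17 = 39151

39151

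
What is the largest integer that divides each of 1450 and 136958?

2

1450 = 2 · 5² · 29
136958 = 2 · 31 · 47²
Common: 2 = 2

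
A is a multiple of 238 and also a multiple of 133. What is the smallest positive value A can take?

238 = 2 · 7 · 17; 133 = 7 · 19
max exponents: 2 · 7 · 17 · 19 = 4522

4522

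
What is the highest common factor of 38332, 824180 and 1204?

gcd(38332, 824180): 824180 = 21·38332 + 19208; 38332 = 1·19208 + 19124; 19208 = 1·19124 + 84; 19124 = 227·84 + 56; 84 = 1·56 + 28; 56 = 2·28 + 0 → 28
gcd(28, 1204): 1204 = 43·28 + 0 → 28

28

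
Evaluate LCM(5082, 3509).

147378

5082 = 2 · 3 · 7 · 11²; 3509 = 11² · 29
max exponents: 2 · 3 · 7 · 11² · 29 = 147378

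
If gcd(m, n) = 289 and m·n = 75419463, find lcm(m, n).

Since gcd(m,n)·lcm(m,n) = mn, lcm = 75419463/289 = 260967.

260967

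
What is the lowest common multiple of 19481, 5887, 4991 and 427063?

30985809213359

lcm(19481, 5887) = 19481·5887/gcd = 114684647/7 = 16383521
lcm(16383521, 4991) = 16383521·4991/gcd = 81770153311/161 = 507889151
lcm(507889151, 427063) = 507889151·427063/gcd = 216900664493513/7 = 30985809213359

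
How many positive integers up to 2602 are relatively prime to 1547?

1547 = 7·13·17. Inclusion–exclusion on these primes:
2602 − ⌊2602/7⌋ − ⌊2602/13⌋ − ⌊2602/17⌋ + ⌊2602/91⌋ + ⌊2602/119⌋ + ⌊2602/221⌋ − ⌊2602/1547⌋ = 1937

1937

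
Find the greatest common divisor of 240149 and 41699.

49

240149 = 7² · 13² · 29
41699 = 7² · 23 · 37
Common: 7² = 49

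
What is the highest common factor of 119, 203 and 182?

7

gcd(119, 203): 203 = 1·119 + 84; 119 = 1·84 + 35; 84 = 2·35 + 14; 35 = 2·14 + 7; 14 = 2·7 + 0 → 7
gcd(7, 182): 182 = 26·7 + 0 → 7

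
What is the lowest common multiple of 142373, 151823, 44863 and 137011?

142373 = 7 · 11 · 43²; 151823 = 7 · 23² · 41; 44863 = 7 · 13 · 17 · 29; 137011 = 7 · 23² · 37
lcm takes max exponent of each prime: 7 · 11 · 13 · 17 · 23² · 29 · 37 · 41 · 43² = 732249629712601

732249629712601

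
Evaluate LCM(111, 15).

gcd first: 111 = 7·15 + 6; 15 = 2·6 + 3; 6 = 2·3 + 0 → gcd = 3
lcm = 111·15/gcd = 1665/3 = 555

555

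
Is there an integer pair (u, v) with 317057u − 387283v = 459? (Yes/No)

By Bézout, 317057u − 387283v = 459 has integer solutions iff gcd(317057, 387283) | 459.
Euclid: 387283 = 1·317057 + 70226; 317057 = 4·70226 + 36153; 70226 = 1·36153 + 34073; 36153 = 1·34073 + 2080; 34073 = 16·2080 + 793; 2080 = 2·793 + 494; 793 = 1·494 + 299; 494 = 1·299 + 195; 299 = 1·195 + 104; 195 = 1·104 + 91; 104 = 1·91 + 13; 91 = 7·13 + 0. gcd = 13; 459 mod 13 = 4. No.

No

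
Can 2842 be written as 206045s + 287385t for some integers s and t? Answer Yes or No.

No

gcd(206045, 287385): 287385 = 1·206045 + 81340; 206045 = 2·81340 + 43365; 81340 = 1·43365 + 37975; 43365 = 1·37975 + 5390; 37975 = 7·5390 + 245; 5390 = 22·245 + 0 → 245
245 does not divide 2842, so a solution does not exist.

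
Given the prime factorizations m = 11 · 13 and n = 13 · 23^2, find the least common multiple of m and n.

max exponent per prime: 11 · 13 · 23^2 = 75647

75647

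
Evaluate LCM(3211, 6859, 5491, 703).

12395015503

3211 = 13² · 19; 6859 = 19³; 5491 = 17² · 19; 703 = 19 · 37
lcm takes max exponent of each prime: 13² · 17² · 19³ · 37 = 12395015503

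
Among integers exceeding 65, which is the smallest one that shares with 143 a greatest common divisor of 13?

Multiples of 13 above 65: 13·6, 13·7, … . Need the cofactor coprime to 143/13 = 11.
Checking s = 6, 7, … the first with gcd(s, 11) = 1 is s = 6, giving 78.

78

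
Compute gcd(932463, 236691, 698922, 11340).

gcd(932463, 236691): 932463 = 3·236691 + 222390; 236691 = 1·222390 + 14301; 222390 = 15·14301 + 7875; 14301 = 1·7875 + 6426; 7875 = 1·6426 + 1449; 6426 = 4·1449 + 630; 1449 = 2·630 + 189; 630 = 3·189 + 63; 189 = 3·63 + 0 → 63
gcd(63, 698922): 698922 = 11094·63 + 0 → 63
gcd(63, 11340): 11340 = 180·63 + 0 → 63

63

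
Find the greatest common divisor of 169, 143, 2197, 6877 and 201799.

13

169 = 13²; 143 = 11 · 13; 2197 = 13³; 6877 = 13 · 23²; 201799 = 13 · 19² · 43
gcd takes min exponent of each prime: 13 = 13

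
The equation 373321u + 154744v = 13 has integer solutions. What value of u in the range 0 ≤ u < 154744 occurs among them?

gcd(373321, 154744) = 1 (Euclid: 373321 = 2·154744 + 63833; 154744 = 2·63833 + 27078; 63833 = 2·27078 + 9677; 27078 = 2·9677 + 7724; 9677 = 1·7724 + 1953; 7724 = 3·1953 + 1865; 1953 = 1·1865 + 88; 1865 = 21·88 + 17; 88 = 5·17 + 3; 17 = 5·3 + 2; 3 = 1·2 + 1; 2 = 2·1 + 0), and 1 | 13.
Extended Euclid: 373321·(54513) + 154744·(-131513) = 1. Scale by 13: u₀ = 708669.
General solution u = u₀ + 154744t; reducing mod 154744 gives u = 89693 (and v = -216385).

89693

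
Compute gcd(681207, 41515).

361

681207 = 3 · 17 · 19² · 37
41515 = 5 · 19² · 23
Common: 19² = 361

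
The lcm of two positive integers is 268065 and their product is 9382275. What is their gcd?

From gcd × lcm = pq: gcd = 9382275 / 268065 = 35.

35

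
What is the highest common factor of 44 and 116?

Euclid: 116 = 2·44 + 28; 44 = 1·28 + 16; 28 = 1·16 + 12; 16 = 1·12 + 4; 12 = 3·4 + 0. Last nonzero remainder: 4.

4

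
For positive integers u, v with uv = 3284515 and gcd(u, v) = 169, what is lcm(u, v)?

19435

For any two positive integers, gcd × lcm equals their product. Hence lcm = 3284515 / 169 = 19435.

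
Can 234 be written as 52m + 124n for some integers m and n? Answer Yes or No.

No

gcd(52, 124): 124 = 2·52 + 20; 52 = 2·20 + 12; 20 = 1·12 + 8; 12 = 1·8 + 4; 8 = 2·4 + 0 → 4
4 does not divide 234, so a solution does not exist.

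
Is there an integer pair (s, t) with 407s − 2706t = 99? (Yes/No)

Yes

By Bézout, 407s − 2706t = 99 has integer solutions iff gcd(407, 2706) | 99.
Euclid: 2706 = 6·407 + 264; 407 = 1·264 + 143; 264 = 1·143 + 121; 143 = 1·121 + 22; 121 = 5·22 + 11; 22 = 2·11 + 0. gcd = 11; 99 mod 11 = 0. Yes.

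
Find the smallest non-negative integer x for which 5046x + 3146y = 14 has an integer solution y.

813

Euclid: 5046 = 1·3146 + 1900; 3146 = 1·1900 + 1246; 1900 = 1·1246 + 654; 1246 = 1·654 + 592; 654 = 1·592 + 62; 592 = 9·62 + 34; 62 = 1·34 + 28; 34 = 1·28 + 6; 28 = 4·6 + 4; 6 = 1·4 + 2; 4 = 2·2 + 0 → gcd = 2; 14 = 2·7.
Back-substitution yields 5046·(-558) + 3146·(895) = 2, so one solution is x = -558·7 = -3906, y = 895·7 = 6265.
Solutions in x differ by 3146/2 = 1573; the one in [0, 1573) is -3906 mod 1573 = 813.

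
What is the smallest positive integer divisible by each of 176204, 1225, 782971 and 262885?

176204 = 2² · 7² · 29 · 31; 1225 = 5² · 7²; 782971 = 7² · 19 · 29²; 262885 = 5 · 7² · 29 · 37
lcm takes max exponent of each prime: 2² · 5² · 7² · 19 · 29² · 31 · 37 = 89806773700

89806773700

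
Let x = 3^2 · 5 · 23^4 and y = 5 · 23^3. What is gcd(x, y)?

60835

min exponent per shared prime: 5 · 23^3 = 60835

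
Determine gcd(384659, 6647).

289

Euclid: 384659 = 57·6647 + 5780; 6647 = 1·5780 + 867; 5780 = 6·867 + 578; 867 = 1·578 + 289; 578 = 2·289 + 0. Last nonzero remainder: 289.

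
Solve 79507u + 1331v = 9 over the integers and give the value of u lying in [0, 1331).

Reduce mod 1331: 79507u ≡ 9 (mod 1331). With g = gcd(79507, 1331) = 1 dividing 9, divide through: 79507u ≡ 9 (mod 1331).
Since gcd(79507, 1331) = 1, u ≡ 9·(79507)⁻¹ ≡ 739 (mod 1331). Smallest non-negative: 739.

739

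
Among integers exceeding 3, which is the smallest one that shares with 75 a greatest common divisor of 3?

Multiples of 3 above 3: 3·2, 3·3, … . Need the cofactor coprime to 75/3 = 25.
Checking s = 2, 3, … the first with gcd(s, 25) = 1 is s = 2, giving 6.

6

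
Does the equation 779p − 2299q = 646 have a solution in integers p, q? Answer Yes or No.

By Bézout, 779p − 2299q = 646 has integer solutions iff gcd(779, 2299) | 646.
Euclid: 2299 = 2·779 + 741; 779 = 1·741 + 38; 741 = 19·38 + 19; 38 = 2·19 + 0. gcd = 19; 646 mod 19 = 0. Yes.

Yes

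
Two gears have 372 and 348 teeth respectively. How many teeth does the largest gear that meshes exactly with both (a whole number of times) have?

12

372 = 2² · 3 · 31
348 = 2² · 3 · 29
Common: 2² · 3 = 12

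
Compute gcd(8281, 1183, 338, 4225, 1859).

169

gcd(8281, 1183): 8281 = 7·1183 + 0 → 1183
gcd(1183, 338): 1183 = 3·338 + 169; 338 = 2·169 + 0 → 169
gcd(169, 4225): 4225 = 25·169 + 0 → 169
gcd(169, 1859): 1859 = 11·169 + 0 → 169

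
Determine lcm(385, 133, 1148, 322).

27592180

385 = 5 · 7 · 11; 133 = 7 · 19; 1148 = 2² · 7 · 41; 322 = 2 · 7 · 23
lcm takes max exponent of each prime: 2² · 5 · 7 · 11 · 19 · 23 · 41 = 27592180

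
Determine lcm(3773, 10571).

gcd first: 10571 = 2·3773 + 3025; 3773 = 1·3025 + 748; 3025 = 4·748 + 33; 748 = 22·33 + 22; 33 = 1·22 + 11; 22 = 2·11 + 0 → gcd = 11
lcm = 3773·10571/gcd = 39884383/11 = 3625853

3625853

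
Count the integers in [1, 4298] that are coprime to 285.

285 = 3·5·19. Inclusion–exclusion on these primes:
4298 − ⌊4298/3⌋ − ⌊4298/5⌋ − ⌊4298/19⌋ + ⌊4298/15⌋ + ⌊4298/57⌋ + ⌊4298/95⌋ − ⌊4298/285⌋ = 2172

2172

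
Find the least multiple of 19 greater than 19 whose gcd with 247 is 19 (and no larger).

38

247 = 19·13. Any k with gcd(k, 247) = 19 is a multiple of 19, say 19s, with s coprime to 13.
Need s > 19/19, so s ≥ 2. First s ≥ 2 with gcd(s, 13) = 1 is s = 2. Thus k = 19·2 = 38.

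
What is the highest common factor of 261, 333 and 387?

9

gcd(261, 333): 333 = 1·261 + 72; 261 = 3·72 + 45; 72 = 1·45 + 27; 45 = 1·27 + 18; 27 = 1·18 + 9; 18 = 2·9 + 0 → 9
gcd(9, 387): 387 = 43·9 + 0 → 9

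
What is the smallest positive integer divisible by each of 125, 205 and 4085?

125 = 5³; 205 = 5 · 41; 4085 = 5 · 19 · 43
lcm takes max exponent of each prime: 5³ · 19 · 41 · 43 = 4187125

4187125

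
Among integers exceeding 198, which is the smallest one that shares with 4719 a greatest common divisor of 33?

Multiples of 33 above 198: 33·7, 33·8, … . Need the cofactor coprime to 4719/33 = 143.
Checking s = 7, 8, … the first with gcd(s, 143) = 1 is s = 7, giving 231.

231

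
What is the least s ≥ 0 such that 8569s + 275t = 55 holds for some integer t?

Euclid: 8569 = 31·275 + 44; 275 = 6·44 + 11; 44 = 4·11 + 0 → gcd = 11; 55 = 11·5.
Back-substitution yields 8569·(-6) + 275·(187) = 11, so one solution is s = -6·5 = -30, t = 187·5 = 935.
Solutions in s differ by 275/11 = 25; the one in [0, 25) is -30 mod 25 = 20.

20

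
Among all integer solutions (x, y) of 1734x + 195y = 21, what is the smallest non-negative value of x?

gcd(1734, 195) = 3 (Euclid: 1734 = 8·195 + 174; 195 = 1·174 + 21; 174 = 8·21 + 6; 21 = 3·6 + 3; 6 = 2·3 + 0), and 3 | 21.
Extended Euclid: 1734·(-28) + 195·(249) = 3. Scale by 7: x₀ = -196.
General solution x = x₀ + 65t; reducing mod 65 gives x = 64 (and y = -569).

64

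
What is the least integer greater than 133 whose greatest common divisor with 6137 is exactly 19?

6137 = 19·323. Any a with gcd(a, 6137) = 19 is a multiple of 19, say 19s, with s coprime to 323.
Need s > 133/19, so s ≥ 8. First s ≥ 8 with gcd(s, 323) = 1 is s = 8. Thus a = 19·8 = 152.

152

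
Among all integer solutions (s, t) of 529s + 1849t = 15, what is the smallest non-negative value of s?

21

gcd(529, 1849) = 1 (Euclid: 1849 = 3·529 + 262; 529 = 2·262 + 5; 262 = 52·5 + 2; 5 = 2·2 + 1; 2 = 2·1 + 0), and 1 | 15.
Extended Euclid: 529·(741) + 1849·(-212) = 1. Scale by 15: s₀ = 11115.
General solution s = s₀ + 1849k; reducing mod 1849 gives s = 21 (and t = -6).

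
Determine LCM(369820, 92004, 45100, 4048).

8675977200

369820 = 2² · 5 · 11 · 41²; 92004 = 2² · 3 · 11 · 17 · 41; 45100 = 2² · 5² · 11 · 41; 4048 = 2⁴ · 11 · 23
lcm takes max exponent of each prime: 2⁴ · 3 · 5² · 11 · 17 · 23 · 41² = 8675977200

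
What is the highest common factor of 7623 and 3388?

7623 = 3² · 7 · 11²
3388 = 2² · 7 · 11²
Common: 7 · 11² = 847

847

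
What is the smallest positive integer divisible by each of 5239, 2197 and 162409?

2111317

5239 = 13² · 31; 2197 = 13³; 162409 = 13² · 31²
lcm takes max exponent of each prime: 13³ · 31² = 2111317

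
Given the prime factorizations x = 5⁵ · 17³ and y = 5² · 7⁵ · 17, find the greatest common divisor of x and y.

425

min exponent per shared prime: 5² · 17 = 425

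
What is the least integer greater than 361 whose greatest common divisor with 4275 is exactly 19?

418

gcd(a, 4275) = 19 forces 19 | a; write a = 19s. Then gcd(19s, 19·225) = 19·gcd(s, 225), so need gcd(s, 225) = 1.
19s > 361 gives s ≥ 20. The least s ≥ 20 coprime to 225 is 22, so a = 19·22 = 418.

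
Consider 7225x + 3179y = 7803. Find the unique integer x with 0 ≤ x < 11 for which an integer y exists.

9

gcd(7225, 3179) = 289 (Euclid: 7225 = 2·3179 + 867; 3179 = 3·867 + 578; 867 = 1·578 + 289; 578 = 2·289 + 0), and 289 | 7803.
Extended Euclid: 7225·(4) + 3179·(-9) = 289. Scale by 27: x₀ = 108.
General solution x = x₀ + 11t; reducing mod 11 gives x = 9 (and y = -18).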